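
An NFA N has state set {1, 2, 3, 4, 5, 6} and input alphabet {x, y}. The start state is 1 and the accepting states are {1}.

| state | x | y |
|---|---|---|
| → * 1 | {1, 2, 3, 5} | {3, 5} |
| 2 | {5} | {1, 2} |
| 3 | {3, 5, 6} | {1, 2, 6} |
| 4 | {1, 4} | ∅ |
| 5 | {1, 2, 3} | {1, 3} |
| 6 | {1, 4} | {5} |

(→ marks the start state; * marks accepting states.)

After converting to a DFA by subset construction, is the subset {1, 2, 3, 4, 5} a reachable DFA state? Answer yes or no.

Start state of the DFA: {1}.
{1} --x--> {1, 2, 3, 5}  [new]
{1} --y--> {3, 5}  [new]
{1, 2, 3, 5} --x--> {1, 2, 3, 5, 6}  [new]
{1, 2, 3, 5} --y--> {1, 2, 3, 5, 6}  [seen]
{3, 5} --x--> {1, 2, 3, 5, 6}  [seen]
{3, 5} --y--> {1, 2, 3, 6}  [new]
{1, 2, 3, 5, 6} --x--> {1, 2, 3, 4, 5, 6}  [new]
{1, 2, 3, 5, 6} --y--> {1, 2, 3, 5, 6}  [seen]
{1, 2, 3, 6} --x--> {1, 2, 3, 4, 5, 6}  [seen]
{1, 2, 3, 6} --y--> {1, 2, 3, 5, 6}  [seen]
{1, 2, 3, 4, 5, 6} --x--> {1, 2, 3, 4, 5, 6}  [seen]
{1, 2, 3, 4, 5, 6} --y--> {1, 2, 3, 5, 6}  [seen]
Reachable DFA states: {1}, {1, 2, 3, 5}, {3, 5}, {1, 2, 3, 5, 6}, {1, 2, 3, 6}, {1, 2, 3, 4, 5, 6}.
{1, 2, 3, 4, 5} is not among them.

no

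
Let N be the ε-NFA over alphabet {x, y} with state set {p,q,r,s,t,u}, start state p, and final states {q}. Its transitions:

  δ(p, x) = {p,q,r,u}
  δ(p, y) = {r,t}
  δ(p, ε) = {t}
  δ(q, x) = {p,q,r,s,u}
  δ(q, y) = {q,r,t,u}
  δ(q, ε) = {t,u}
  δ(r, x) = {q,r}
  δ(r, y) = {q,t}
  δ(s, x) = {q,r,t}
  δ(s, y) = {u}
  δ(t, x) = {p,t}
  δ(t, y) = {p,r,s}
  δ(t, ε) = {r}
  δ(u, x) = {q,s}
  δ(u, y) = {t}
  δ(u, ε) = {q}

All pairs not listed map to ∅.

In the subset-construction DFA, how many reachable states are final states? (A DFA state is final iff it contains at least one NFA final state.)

Start state of the DFA: {p,r,t} (ε-closure of the NFA start).
{p,r,t} --x--> {p,q,r,t,u}  [new]
{p,r,t} --y--> {p,q,r,s,t,u}  [new]
{p,q,r,t,u} --x--> {p,q,r,s,t,u}  [seen]
{p,q,r,t,u} --y--> {p,q,r,s,t,u}  [seen]
{p,q,r,s,t,u} --x--> {p,q,r,s,t,u}  [seen]
{p,q,r,s,t,u} --y--> {p,q,r,s,t,u}  [seen]
Reachable DFA states: {p,r,t}, {p,q,r,t,u}, {p,q,r,s,t,u}.
Accepting DFA states (contain an NFA accepting state): {p,q,r,t,u}, {p,q,r,s,t,u}.

2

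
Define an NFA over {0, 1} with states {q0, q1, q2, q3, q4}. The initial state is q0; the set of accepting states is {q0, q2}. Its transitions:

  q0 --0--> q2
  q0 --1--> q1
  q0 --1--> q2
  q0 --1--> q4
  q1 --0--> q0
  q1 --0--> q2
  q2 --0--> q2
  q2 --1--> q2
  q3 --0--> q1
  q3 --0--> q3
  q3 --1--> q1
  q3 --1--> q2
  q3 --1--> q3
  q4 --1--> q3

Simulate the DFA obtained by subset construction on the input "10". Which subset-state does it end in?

{q0, q2}

Start: {q0}.
δ(q0,1) = {q1, q2, q4}.
Union: {q1, q2, q4}.
After 1: {q1, q2, q4}.
δ(q1,0) = {q0, q2}; δ(q2,0) = {q2}; δ(q4,0) = ∅.
Union: {q0, q2}.
After 0: {q0, q2}.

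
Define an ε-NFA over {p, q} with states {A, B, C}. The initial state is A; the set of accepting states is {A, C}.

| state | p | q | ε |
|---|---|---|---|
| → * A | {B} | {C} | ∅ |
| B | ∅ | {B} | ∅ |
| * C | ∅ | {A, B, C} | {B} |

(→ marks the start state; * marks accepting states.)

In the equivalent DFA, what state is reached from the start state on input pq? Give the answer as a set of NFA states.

Start: {A}.
δ(A,p) = {B}.
Union: {B}.
After p: {B}.
δ(B,q) = {B}.
Union: {B}.
After q: {B}.

{B}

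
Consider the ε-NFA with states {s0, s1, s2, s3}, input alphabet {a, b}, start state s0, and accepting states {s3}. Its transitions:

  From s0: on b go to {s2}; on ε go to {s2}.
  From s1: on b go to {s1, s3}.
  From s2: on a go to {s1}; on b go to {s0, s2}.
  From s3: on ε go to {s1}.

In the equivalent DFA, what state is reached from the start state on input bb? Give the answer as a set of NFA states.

{s0, s2}

Start: {s0, s2}.
δ(s0,b) = {s2}; δ(s2,b) = {s0, s2}.
Union: {s0, s2}.
After b: {s0, s2}.
δ(s0,b) = {s2}; δ(s2,b) = {s0, s2}.
Union: {s0, s2}.
After b: {s0, s2}.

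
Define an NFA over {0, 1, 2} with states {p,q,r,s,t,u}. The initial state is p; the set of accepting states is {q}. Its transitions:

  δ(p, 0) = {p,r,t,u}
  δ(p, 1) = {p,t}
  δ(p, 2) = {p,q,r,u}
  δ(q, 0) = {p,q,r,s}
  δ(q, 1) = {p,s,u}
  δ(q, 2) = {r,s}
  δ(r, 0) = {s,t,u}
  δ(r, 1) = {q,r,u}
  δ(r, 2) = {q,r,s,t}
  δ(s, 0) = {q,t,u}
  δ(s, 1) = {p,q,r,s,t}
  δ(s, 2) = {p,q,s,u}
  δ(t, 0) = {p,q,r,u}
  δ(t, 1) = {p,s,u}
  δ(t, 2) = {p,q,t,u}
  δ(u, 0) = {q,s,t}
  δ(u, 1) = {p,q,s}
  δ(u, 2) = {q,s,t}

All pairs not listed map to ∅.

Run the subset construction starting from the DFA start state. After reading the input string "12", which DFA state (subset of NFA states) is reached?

{p,q,r,t,u}

Start: {p}.
δ(p,1) = {p,t}.
Union: {p,t}.
After 1: {p,t}.
δ(p,2) = {p,q,r,u}; δ(t,2) = {p,q,t,u}.
Union: {p,q,r,t,u}.
After 2: {p,q,r,t,u}.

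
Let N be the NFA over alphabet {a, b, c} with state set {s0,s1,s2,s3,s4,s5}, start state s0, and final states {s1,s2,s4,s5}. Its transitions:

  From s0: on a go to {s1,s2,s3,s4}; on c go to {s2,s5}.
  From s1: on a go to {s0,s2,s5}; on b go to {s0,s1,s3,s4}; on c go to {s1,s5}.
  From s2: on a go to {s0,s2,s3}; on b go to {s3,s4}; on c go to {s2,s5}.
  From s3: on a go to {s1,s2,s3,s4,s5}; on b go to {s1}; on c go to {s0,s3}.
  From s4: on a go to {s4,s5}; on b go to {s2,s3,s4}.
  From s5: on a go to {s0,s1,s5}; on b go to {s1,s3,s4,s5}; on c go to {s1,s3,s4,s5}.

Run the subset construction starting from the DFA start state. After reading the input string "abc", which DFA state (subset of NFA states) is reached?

Start: {s0}.
δ(s0,a) = {s1,s2,s3,s4}.
Union: {s1,s2,s3,s4}.
After a: {s1,s2,s3,s4}.
δ(s1,b) = {s0,s1,s3,s4}; δ(s2,b) = {s3,s4}; δ(s3,b) = {s1}; δ(s4,b) = {s2,s3,s4}.
Union: {s0,s1,s2,s3,s4}.
After b: {s0,s1,s2,s3,s4}.
δ(s0,c) = {s2,s5}; δ(s1,c) = {s1,s5}; δ(s2,c) = {s2,s5}; δ(s3,c) = {s0,s3}; δ(s4,c) = ∅.
Union: {s0,s1,s2,s3,s5}.
After c: {s0,s1,s2,s3,s5}.

{s0,s1,s2,s3,s5}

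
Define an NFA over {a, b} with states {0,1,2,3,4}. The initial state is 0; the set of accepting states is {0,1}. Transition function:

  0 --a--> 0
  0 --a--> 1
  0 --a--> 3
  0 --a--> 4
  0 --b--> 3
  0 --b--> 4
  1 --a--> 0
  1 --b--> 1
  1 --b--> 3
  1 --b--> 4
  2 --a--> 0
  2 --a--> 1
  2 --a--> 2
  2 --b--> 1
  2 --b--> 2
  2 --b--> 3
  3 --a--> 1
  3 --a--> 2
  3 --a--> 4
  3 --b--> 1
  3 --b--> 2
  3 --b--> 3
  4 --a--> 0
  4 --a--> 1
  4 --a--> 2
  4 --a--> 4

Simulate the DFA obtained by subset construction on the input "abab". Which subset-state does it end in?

Start: {0}.
δ(0,a) = {0,1,3,4}.
Union: {0,1,3,4}.
After a: {0,1,3,4}.
δ(0,b) = {3,4}; δ(1,b) = {1,3,4}; δ(3,b) = {1,2,3}; δ(4,b) = ∅.
Union: {1,2,3,4}.
After b: {1,2,3,4}.
δ(1,a) = {0}; δ(2,a) = {0,1,2}; δ(3,a) = {1,2,4}; δ(4,a) = {0,1,2,4}.
Union: {0,1,2,4}.
After a: {0,1,2,4}.
δ(0,b) = {3,4}; δ(1,b) = {1,3,4}; δ(2,b) = {1,2,3}; δ(4,b) = ∅.
Union: {1,2,3,4}.
After b: {1,2,3,4}.

{1,2,3,4}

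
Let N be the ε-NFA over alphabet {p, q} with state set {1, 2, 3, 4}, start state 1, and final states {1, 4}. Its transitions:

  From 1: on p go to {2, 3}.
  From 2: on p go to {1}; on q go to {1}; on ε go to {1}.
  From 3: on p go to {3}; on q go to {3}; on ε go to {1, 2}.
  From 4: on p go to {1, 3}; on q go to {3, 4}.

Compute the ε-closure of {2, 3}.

{1, 2, 3}

Begin with {2, 3}.
2 →ε {1}; add 1.
ε-closure = {1, 2, 3}.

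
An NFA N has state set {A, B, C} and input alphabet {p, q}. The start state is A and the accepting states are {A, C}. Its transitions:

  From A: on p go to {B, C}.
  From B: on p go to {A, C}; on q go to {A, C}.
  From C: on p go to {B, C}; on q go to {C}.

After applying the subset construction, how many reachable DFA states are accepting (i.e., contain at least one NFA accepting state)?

Start state of the DFA: {A}.
{A} --p--> {B, C}  [new]
{A} --q--> ∅  [new]
{B, C} --p--> {A, B, C}  [new]
{B, C} --q--> {A, C}  [new]
∅ --p--> ∅  [seen]
∅ --q--> ∅  [seen]
{A, B, C} --p--> {A, B, C}  [seen]
{A, B, C} --q--> {A, C}  [seen]
{A, C} --p--> {B, C}  [seen]
{A, C} --q--> {C}  [new]
{C} --p--> {B, C}  [seen]
{C} --q--> {C}  [seen]
Reachable DFA states: {A}, {B, C}, ∅, {A, B, C}, {A, C}, {C}.
Accepting DFA states (contain an NFA accepting state): {A}, {B, C}, {A, B, C}, {A, C}, {C}.

5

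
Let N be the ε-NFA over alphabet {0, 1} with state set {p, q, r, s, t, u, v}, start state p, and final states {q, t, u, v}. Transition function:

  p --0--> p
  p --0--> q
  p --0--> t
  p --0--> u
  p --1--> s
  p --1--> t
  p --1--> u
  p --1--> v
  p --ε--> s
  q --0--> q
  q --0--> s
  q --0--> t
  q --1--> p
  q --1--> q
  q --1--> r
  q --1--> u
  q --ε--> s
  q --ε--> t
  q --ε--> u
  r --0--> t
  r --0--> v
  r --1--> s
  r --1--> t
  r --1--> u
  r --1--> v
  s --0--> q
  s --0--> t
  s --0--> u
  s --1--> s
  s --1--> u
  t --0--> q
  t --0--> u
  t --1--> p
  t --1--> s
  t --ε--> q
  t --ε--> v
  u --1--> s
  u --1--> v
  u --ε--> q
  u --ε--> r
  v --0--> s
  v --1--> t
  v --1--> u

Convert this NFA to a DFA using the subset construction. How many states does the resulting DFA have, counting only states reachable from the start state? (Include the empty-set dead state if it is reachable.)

Start state of the DFA: {p, s} (ε-closure of the NFA start).
{p, s} --0--> {p, q, r, s, t, u, v}  [new]
{p, s} --1--> {q, r, s, t, u, v}  [new]
{p, q, r, s, t, u, v} --0--> {p, q, r, s, t, u, v}  [seen]
{p, q, r, s, t, u, v} --1--> {p, q, r, s, t, u, v}  [seen]
{q, r, s, t, u, v} --0--> {q, r, s, t, u, v}  [seen]
{q, r, s, t, u, v} --1--> {p, q, r, s, t, u, v}  [seen]
Reachable DFA states: {p, s}, {p, q, r, s, t, u, v}, {q, r, s, t, u, v}.

3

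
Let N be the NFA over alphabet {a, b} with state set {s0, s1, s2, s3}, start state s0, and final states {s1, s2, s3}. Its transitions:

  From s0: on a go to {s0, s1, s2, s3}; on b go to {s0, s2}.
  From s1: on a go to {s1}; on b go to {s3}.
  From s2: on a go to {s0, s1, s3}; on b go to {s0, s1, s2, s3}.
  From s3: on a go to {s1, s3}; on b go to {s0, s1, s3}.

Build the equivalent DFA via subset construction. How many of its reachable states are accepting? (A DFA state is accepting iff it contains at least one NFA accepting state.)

2

Start state of the DFA: {s0}.
{s0} --a--> {s0, s1, s2, s3}  [new]
{s0} --b--> {s0, s2}  [new]
{s0, s1, s2, s3} --a--> {s0, s1, s2, s3}  [seen]
{s0, s1, s2, s3} --b--> {s0, s1, s2, s3}  [seen]
{s0, s2} --a--> {s0, s1, s2, s3}  [seen]
{s0, s2} --b--> {s0, s1, s2, s3}  [seen]
Reachable DFA states: {s0}, {s0, s1, s2, s3}, {s0, s2}.
Accepting DFA states (contain an NFA accepting state): {s0, s1, s2, s3}, {s0, s2}.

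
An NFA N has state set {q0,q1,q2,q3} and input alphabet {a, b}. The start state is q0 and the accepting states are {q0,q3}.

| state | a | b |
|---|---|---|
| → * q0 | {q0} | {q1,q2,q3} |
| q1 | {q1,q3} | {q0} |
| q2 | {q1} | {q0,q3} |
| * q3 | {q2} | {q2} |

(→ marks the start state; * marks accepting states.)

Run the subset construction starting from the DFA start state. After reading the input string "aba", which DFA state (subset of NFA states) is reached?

{q1,q2,q3}

Start: {q0}.
δ(q0,a) = {q0}.
Union: {q0}.
After a: {q0}.
δ(q0,b) = {q1,q2,q3}.
Union: {q1,q2,q3}.
After b: {q1,q2,q3}.
δ(q1,a) = {q1,q3}; δ(q2,a) = {q1}; δ(q3,a) = {q2}.
Union: {q1,q2,q3}.
After a: {q1,q2,q3}.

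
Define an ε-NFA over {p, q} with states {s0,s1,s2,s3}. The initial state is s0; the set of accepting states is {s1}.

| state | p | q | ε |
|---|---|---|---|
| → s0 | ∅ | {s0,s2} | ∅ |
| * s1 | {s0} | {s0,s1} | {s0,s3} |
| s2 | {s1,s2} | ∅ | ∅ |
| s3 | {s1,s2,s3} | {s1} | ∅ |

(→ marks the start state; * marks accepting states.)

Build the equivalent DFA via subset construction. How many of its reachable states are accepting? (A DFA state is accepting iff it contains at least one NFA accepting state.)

1

Start state of the DFA: {s0} (ε-closure of the NFA start).
{s0} --p--> ∅  [new]
{s0} --q--> {s0,s2}  [new]
∅ --p--> ∅  [seen]
∅ --q--> ∅  [seen]
{s0,s2} --p--> {s0,s1,s2,s3}  [new]
{s0,s2} --q--> {s0,s2}  [seen]
{s0,s1,s2,s3} --p--> {s0,s1,s2,s3}  [seen]
{s0,s1,s2,s3} --q--> {s0,s1,s2,s3}  [seen]
Reachable DFA states: {s0}, ∅, {s0,s2}, {s0,s1,s2,s3}.
Accepting DFA states (contain an NFA accepting state): {s0,s1,s2,s3}.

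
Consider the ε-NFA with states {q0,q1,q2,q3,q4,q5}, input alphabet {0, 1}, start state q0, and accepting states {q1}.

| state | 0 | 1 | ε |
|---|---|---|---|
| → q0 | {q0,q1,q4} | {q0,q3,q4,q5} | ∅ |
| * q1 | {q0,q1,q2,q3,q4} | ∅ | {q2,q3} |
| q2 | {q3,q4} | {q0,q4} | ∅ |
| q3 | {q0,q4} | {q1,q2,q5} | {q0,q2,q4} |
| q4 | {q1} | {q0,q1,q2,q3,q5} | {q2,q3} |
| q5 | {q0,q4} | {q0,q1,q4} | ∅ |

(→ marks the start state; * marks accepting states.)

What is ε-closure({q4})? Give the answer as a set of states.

{q0,q2,q3,q4}

Begin with {q4}.
q4 →ε {q2,q3}; add q2, q3.
q3 →ε {q0,q2,q4}; add q0.
ε-closure = {q0,q2,q3,q4}.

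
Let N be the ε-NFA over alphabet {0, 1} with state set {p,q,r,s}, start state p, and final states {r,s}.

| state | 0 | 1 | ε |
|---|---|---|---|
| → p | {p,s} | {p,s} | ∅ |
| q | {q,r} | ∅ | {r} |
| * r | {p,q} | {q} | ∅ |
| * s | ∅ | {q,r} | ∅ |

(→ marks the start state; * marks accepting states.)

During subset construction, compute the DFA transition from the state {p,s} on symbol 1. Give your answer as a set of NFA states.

{p,q,r,s}

δ(p,1) = {p,s}; δ(s,1) = {q,r}.
Union: {p,q,r,s}.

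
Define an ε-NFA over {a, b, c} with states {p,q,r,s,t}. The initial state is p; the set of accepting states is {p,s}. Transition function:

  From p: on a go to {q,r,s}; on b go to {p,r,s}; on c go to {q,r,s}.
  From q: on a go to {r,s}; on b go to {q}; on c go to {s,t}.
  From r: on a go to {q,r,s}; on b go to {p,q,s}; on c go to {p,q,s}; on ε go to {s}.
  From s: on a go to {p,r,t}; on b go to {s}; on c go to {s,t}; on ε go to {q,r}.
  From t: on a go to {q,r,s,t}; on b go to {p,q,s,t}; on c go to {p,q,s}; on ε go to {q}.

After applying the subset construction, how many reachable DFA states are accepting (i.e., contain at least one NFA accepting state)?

Start state of the DFA: {p} (ε-closure of the NFA start).
{p} --a--> {q,r,s}  [new]
{p} --b--> {p,q,r,s}  [new]
{p} --c--> {q,r,s}  [seen]
{q,r,s} --a--> {p,q,r,s,t}  [new]
{q,r,s} --b--> {p,q,r,s}  [seen]
{q,r,s} --c--> {p,q,r,s,t}  [seen]
{p,q,r,s} --a--> {p,q,r,s,t}  [seen]
{p,q,r,s} --b--> {p,q,r,s}  [seen]
{p,q,r,s} --c--> {p,q,r,s,t}  [seen]
{p,q,r,s,t} --a--> {p,q,r,s,t}  [seen]
{p,q,r,s,t} --b--> {p,q,r,s,t}  [seen]
{p,q,r,s,t} --c--> {p,q,r,s,t}  [seen]
Reachable DFA states: {p}, {q,r,s}, {p,q,r,s}, {p,q,r,s,t}.
Accepting DFA states (contain an NFA accepting state): {p}, {q,r,s}, {p,q,r,s}, {p,q,r,s,t}.

4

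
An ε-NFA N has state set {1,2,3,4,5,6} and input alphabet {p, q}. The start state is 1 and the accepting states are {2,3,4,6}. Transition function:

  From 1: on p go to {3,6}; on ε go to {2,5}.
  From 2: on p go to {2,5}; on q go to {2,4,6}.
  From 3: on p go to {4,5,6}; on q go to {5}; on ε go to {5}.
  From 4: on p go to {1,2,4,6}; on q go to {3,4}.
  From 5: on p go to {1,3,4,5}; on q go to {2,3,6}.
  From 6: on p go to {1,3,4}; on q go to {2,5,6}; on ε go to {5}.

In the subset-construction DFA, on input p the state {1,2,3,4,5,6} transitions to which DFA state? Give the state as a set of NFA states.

δ(1,p) = {3,6}; δ(2,p) = {2,5}; δ(3,p) = {4,5,6}; δ(4,p) = {1,2,4,6}; δ(5,p) = {1,3,4,5}; δ(6,p) = {1,3,4}.
Union: {1,2,3,4,5,6}.

{1,2,3,4,5,6}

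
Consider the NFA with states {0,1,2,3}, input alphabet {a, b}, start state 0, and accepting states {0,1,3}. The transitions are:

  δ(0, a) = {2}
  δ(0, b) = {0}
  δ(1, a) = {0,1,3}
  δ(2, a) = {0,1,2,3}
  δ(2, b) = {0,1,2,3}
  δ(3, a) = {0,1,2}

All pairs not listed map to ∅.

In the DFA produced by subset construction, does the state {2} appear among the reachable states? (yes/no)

Start state of the DFA: {0}.
{0} --a--> {2}  [new]
{0} --b--> {0}  [seen]
{2} --a--> {0,1,2,3}  [new]
{2} --b--> {0,1,2,3}  [seen]
{0,1,2,3} --a--> {0,1,2,3}  [seen]
{0,1,2,3} --b--> {0,1,2,3}  [seen]
Reachable DFA states: {0}, {2}, {0,1,2,3}.
{2} is among them.

yes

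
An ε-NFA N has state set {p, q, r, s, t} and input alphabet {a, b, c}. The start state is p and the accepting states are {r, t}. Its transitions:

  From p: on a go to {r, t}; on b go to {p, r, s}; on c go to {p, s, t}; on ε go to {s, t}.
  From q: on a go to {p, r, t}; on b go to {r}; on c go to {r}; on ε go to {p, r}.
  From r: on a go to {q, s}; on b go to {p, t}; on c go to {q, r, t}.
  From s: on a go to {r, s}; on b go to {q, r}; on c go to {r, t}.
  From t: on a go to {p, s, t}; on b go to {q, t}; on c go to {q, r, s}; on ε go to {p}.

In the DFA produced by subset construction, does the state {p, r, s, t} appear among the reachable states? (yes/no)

yes

Start state of the DFA: {p, s, t} (ε-closure of the NFA start).
{p, s, t} --a--> {p, r, s, t}  [new]
{p, s, t} --b--> {p, q, r, s, t}  [new]
{p, s, t} --c--> {p, q, r, s, t}  [seen]
{p, r, s, t} --a--> {p, q, r, s, t}  [seen]
{p, r, s, t} --b--> {p, q, r, s, t}  [seen]
{p, r, s, t} --c--> {p, q, r, s, t}  [seen]
{p, q, r, s, t} --a--> {p, q, r, s, t}  [seen]
{p, q, r, s, t} --b--> {p, q, r, s, t}  [seen]
{p, q, r, s, t} --c--> {p, q, r, s, t}  [seen]
Reachable DFA states: {p, s, t}, {p, r, s, t}, {p, q, r, s, t}.
{p, r, s, t} is among them.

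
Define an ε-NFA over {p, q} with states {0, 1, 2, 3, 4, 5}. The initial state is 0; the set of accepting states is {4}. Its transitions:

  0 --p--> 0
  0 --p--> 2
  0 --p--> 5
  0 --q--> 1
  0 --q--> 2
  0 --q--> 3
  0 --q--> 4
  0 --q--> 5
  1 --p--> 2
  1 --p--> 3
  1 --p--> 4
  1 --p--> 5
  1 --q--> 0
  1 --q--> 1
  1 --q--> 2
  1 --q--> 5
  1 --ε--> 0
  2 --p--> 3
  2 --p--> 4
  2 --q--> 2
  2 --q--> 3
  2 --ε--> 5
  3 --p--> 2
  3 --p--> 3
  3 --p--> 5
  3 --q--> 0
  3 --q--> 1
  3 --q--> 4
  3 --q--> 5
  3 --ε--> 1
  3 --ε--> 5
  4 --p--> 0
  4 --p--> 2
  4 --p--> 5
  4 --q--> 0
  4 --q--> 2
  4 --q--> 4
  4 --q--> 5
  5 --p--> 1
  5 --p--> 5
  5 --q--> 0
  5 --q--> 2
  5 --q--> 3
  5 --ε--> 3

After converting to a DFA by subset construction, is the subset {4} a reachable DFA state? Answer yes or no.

Start state of the DFA: {0} (ε-closure of the NFA start).
{0} --p--> {0, 1, 2, 3, 5}  [new]
{0} --q--> {0, 1, 2, 3, 4, 5}  [new]
{0, 1, 2, 3, 5} --p--> {0, 1, 2, 3, 4, 5}  [seen]
{0, 1, 2, 3, 5} --q--> {0, 1, 2, 3, 4, 5}  [seen]
{0, 1, 2, 3, 4, 5} --p--> {0, 1, 2, 3, 4, 5}  [seen]
{0, 1, 2, 3, 4, 5} --q--> {0, 1, 2, 3, 4, 5}  [seen]
Reachable DFA states: {0}, {0, 1, 2, 3, 5}, {0, 1, 2, 3, 4, 5}.
{4} is not among them.

no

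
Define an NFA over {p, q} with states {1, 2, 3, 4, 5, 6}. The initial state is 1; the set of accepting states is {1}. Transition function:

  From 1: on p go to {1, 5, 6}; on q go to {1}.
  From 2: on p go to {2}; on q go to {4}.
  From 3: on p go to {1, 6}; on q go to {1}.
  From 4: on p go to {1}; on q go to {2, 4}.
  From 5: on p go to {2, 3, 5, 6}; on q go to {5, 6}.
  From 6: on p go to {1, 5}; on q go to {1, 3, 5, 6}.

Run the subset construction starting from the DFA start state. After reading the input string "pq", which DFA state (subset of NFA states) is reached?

Start: {1}.
δ(1,p) = {1, 5, 6}.
Union: {1, 5, 6}.
After p: {1, 5, 6}.
δ(1,q) = {1}; δ(5,q) = {5, 6}; δ(6,q) = {1, 3, 5, 6}.
Union: {1, 3, 5, 6}.
After q: {1, 3, 5, 6}.

{1, 3, 5, 6}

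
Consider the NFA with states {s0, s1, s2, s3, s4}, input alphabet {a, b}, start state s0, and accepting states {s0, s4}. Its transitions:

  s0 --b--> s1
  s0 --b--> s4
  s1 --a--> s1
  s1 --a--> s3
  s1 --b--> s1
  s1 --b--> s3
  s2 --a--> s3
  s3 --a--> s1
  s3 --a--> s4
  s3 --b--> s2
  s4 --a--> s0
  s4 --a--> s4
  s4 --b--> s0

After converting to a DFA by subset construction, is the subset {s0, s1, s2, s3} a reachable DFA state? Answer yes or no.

yes

Start state of the DFA: {s0}.
{s0} --a--> ∅  [new]
{s0} --b--> {s1, s4}  [new]
∅ --a--> ∅  [seen]
∅ --b--> ∅  [seen]
{s1, s4} --a--> {s0, s1, s3, s4}  [new]
{s1, s4} --b--> {s0, s1, s3}  [new]
{s0, s1, s3, s4} --a--> {s0, s1, s3, s4}  [seen]
{s0, s1, s3, s4} --b--> {s0, s1, s2, s3, s4}  [new]
{s0, s1, s3} --a--> {s1, s3, s4}  [new]
{s0, s1, s3} --b--> {s1, s2, s3, s4}  [new]
{s0, s1, s2, s3, s4} --a--> {s0, s1, s3, s4}  [seen]
{s0, s1, s2, s3, s4} --b--> {s0, s1, s2, s3, s4}  [seen]
{s1, s3, s4} --a--> {s0, s1, s3, s4}  [seen]
{s1, s3, s4} --b--> {s0, s1, s2, s3}  [new]
{s1, s2, s3, s4} --a--> {s0, s1, s3, s4}  [seen]
{s1, s2, s3, s4} --b--> {s0, s1, s2, s3}  [seen]
{s0, s1, s2, s3} --a--> {s1, s3, s4}  [seen]
{s0, s1, s2, s3} --b--> {s1, s2, s3, s4}  [seen]
Reachable DFA states: {s0}, ∅, {s1, s4}, {s0, s1, s3, s4}, {s0, s1, s3}, {s0, s1, s2, s3, s4}, {s1, s3, s4}, {s1, s2, s3, s4}, {s0, s1, s2, s3}.
{s0, s1, s2, s3} is among them.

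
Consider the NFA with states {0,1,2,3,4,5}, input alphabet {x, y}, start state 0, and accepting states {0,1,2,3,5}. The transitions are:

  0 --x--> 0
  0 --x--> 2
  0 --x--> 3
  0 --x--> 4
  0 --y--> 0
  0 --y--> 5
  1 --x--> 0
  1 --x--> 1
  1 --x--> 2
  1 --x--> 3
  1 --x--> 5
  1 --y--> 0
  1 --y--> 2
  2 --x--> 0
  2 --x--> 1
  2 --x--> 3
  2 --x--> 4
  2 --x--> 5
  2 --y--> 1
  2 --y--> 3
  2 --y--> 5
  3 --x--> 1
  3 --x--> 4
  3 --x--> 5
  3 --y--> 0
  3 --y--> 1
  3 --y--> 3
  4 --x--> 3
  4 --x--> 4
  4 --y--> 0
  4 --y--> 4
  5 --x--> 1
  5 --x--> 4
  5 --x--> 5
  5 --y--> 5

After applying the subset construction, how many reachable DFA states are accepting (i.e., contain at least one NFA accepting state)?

5

Start state of the DFA: {0}.
{0} --x--> {0,2,3,4}  [new]
{0} --y--> {0,5}  [new]
{0,2,3,4} --x--> {0,1,2,3,4,5}  [new]
{0,2,3,4} --y--> {0,1,3,4,5}  [new]
{0,5} --x--> {0,1,2,3,4,5}  [seen]
{0,5} --y--> {0,5}  [seen]
{0,1,2,3,4,5} --x--> {0,1,2,3,4,5}  [seen]
{0,1,2,3,4,5} --y--> {0,1,2,3,4,5}  [seen]
{0,1,3,4,5} --x--> {0,1,2,3,4,5}  [seen]
{0,1,3,4,5} --y--> {0,1,2,3,4,5}  [seen]
Reachable DFA states: {0}, {0,2,3,4}, {0,5}, {0,1,2,3,4,5}, {0,1,3,4,5}.
Accepting DFA states (contain an NFA accepting state): {0}, {0,2,3,4}, {0,5}, {0,1,2,3,4,5}, {0,1,3,4,5}.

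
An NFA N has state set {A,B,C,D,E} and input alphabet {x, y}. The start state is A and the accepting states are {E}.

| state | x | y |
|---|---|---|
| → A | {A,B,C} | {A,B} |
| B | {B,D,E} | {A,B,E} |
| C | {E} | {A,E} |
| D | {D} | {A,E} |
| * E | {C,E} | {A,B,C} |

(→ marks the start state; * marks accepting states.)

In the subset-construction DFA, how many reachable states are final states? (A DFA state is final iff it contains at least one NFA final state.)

3

Start state of the DFA: {A}.
{A} --x--> {A,B,C}  [new]
{A} --y--> {A,B}  [new]
{A,B,C} --x--> {A,B,C,D,E}  [new]
{A,B,C} --y--> {A,B,E}  [new]
{A,B} --x--> {A,B,C,D,E}  [seen]
{A,B} --y--> {A,B,E}  [seen]
{A,B,C,D,E} --x--> {A,B,C,D,E}  [seen]
{A,B,C,D,E} --y--> {A,B,C,E}  [new]
{A,B,E} --x--> {A,B,C,D,E}  [seen]
{A,B,E} --y--> {A,B,C,E}  [seen]
{A,B,C,E} --x--> {A,B,C,D,E}  [seen]
{A,B,C,E} --y--> {A,B,C,E}  [seen]
Reachable DFA states: {A}, {A,B,C}, {A,B}, {A,B,C,D,E}, {A,B,E}, {A,B,C,E}.
Accepting DFA states (contain an NFA accepting state): {A,B,C,D,E}, {A,B,E}, {A,B,C,E}.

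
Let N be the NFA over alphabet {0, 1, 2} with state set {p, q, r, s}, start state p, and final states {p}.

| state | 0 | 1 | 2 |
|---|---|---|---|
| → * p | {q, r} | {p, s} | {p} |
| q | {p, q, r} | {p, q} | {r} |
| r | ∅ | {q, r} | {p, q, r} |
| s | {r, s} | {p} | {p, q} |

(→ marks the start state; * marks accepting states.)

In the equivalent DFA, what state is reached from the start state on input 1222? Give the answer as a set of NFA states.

{p, q, r}

Start: {p}.
δ(p,1) = {p, s}.
Union: {p, s}.
After 1: {p, s}.
δ(p,2) = {p}; δ(s,2) = {p, q}.
Union: {p, q}.
After 2: {p, q}.
δ(p,2) = {p}; δ(q,2) = {r}.
Union: {p, r}.
After 2: {p, r}.
δ(p,2) = {p}; δ(r,2) = {p, q, r}.
Union: {p, q, r}.
After 2: {p, q, r}.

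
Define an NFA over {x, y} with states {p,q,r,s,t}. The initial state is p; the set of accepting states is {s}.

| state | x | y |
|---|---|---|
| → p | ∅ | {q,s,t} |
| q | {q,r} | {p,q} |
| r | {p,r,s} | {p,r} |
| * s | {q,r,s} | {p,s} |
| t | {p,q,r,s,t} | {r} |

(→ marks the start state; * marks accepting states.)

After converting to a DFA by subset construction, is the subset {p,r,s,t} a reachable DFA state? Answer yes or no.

no

Start state of the DFA: {p}.
{p} --x--> ∅  [new]
{p} --y--> {q,s,t}  [new]
∅ --x--> ∅  [seen]
∅ --y--> ∅  [seen]
{q,s,t} --x--> {p,q,r,s,t}  [new]
{q,s,t} --y--> {p,q,r,s}  [new]
{p,q,r,s,t} --x--> {p,q,r,s,t}  [seen]
{p,q,r,s,t} --y--> {p,q,r,s,t}  [seen]
{p,q,r,s} --x--> {p,q,r,s}  [seen]
{p,q,r,s} --y--> {p,q,r,s,t}  [seen]
Reachable DFA states: {p}, ∅, {q,s,t}, {p,q,r,s,t}, {p,q,r,s}.
{p,r,s,t} is not among them.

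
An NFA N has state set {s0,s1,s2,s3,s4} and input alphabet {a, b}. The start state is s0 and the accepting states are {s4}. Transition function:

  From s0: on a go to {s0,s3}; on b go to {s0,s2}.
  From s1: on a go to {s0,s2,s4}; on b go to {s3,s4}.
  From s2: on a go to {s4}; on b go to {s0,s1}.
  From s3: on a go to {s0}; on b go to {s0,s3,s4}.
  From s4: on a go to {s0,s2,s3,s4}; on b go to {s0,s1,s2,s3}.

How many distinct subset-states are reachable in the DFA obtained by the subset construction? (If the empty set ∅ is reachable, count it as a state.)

7

Start state of the DFA: {s0}.
{s0} --a--> {s0,s3}  [new]
{s0} --b--> {s0,s2}  [new]
{s0,s3} --a--> {s0,s3}  [seen]
{s0,s3} --b--> {s0,s2,s3,s4}  [new]
{s0,s2} --a--> {s0,s3,s4}  [new]
{s0,s2} --b--> {s0,s1,s2}  [new]
{s0,s2,s3,s4} --a--> {s0,s2,s3,s4}  [seen]
{s0,s2,s3,s4} --b--> {s0,s1,s2,s3,s4}  [new]
{s0,s3,s4} --a--> {s0,s2,s3,s4}  [seen]
{s0,s3,s4} --b--> {s0,s1,s2,s3,s4}  [seen]
{s0,s1,s2} --a--> {s0,s2,s3,s4}  [seen]
{s0,s1,s2} --b--> {s0,s1,s2,s3,s4}  [seen]
{s0,s1,s2,s3,s4} --a--> {s0,s2,s3,s4}  [seen]
{s0,s1,s2,s3,s4} --b--> {s0,s1,s2,s3,s4}  [seen]
Reachable DFA states: {s0}, {s0,s3}, {s0,s2}, {s0,s2,s3,s4}, {s0,s3,s4}, {s0,s1,s2}, {s0,s1,s2,s3,s4}.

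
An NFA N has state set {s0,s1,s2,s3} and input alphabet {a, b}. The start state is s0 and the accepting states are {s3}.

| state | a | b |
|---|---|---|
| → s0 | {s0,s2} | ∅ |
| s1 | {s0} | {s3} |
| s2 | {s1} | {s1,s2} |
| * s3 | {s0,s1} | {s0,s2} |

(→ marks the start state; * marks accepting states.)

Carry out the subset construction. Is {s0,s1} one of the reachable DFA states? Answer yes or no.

yes

Start state of the DFA: {s0}.
{s0} --a--> {s0,s2}  [new]
{s0} --b--> ∅  [new]
{s0,s2} --a--> {s0,s1,s2}  [new]
{s0,s2} --b--> {s1,s2}  [new]
∅ --a--> ∅  [seen]
∅ --b--> ∅  [seen]
{s0,s1,s2} --a--> {s0,s1,s2}  [seen]
{s0,s1,s2} --b--> {s1,s2,s3}  [new]
{s1,s2} --a--> {s0,s1}  [new]
{s1,s2} --b--> {s1,s2,s3}  [seen]
{s1,s2,s3} --a--> {s0,s1}  [seen]
{s1,s2,s3} --b--> {s0,s1,s2,s3}  [new]
{s0,s1} --a--> {s0,s2}  [seen]
{s0,s1} --b--> {s3}  [new]
{s0,s1,s2,s3} --a--> {s0,s1,s2}  [seen]
{s0,s1,s2,s3} --b--> {s0,s1,s2,s3}  [seen]
{s3} --a--> {s0,s1}  [seen]
{s3} --b--> {s0,s2}  [seen]
Reachable DFA states: {s0}, {s0,s2}, ∅, {s0,s1,s2}, {s1,s2}, {s1,s2,s3}, {s0,s1}, {s0,s1,s2,s3}, {s3}.
{s0,s1} is among them.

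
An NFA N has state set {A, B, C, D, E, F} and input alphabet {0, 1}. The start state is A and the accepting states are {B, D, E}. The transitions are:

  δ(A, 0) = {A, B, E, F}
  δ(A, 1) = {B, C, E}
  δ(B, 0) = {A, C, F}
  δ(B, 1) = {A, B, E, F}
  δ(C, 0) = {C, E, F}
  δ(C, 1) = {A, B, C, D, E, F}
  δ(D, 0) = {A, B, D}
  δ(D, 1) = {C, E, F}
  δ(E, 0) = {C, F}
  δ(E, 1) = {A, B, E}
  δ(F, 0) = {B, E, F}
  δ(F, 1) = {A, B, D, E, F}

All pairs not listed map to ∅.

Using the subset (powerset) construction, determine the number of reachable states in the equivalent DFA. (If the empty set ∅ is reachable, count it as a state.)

6

Start state of the DFA: {A}.
{A} --0--> {A, B, E, F}  [new]
{A} --1--> {B, C, E}  [new]
{A, B, E, F} --0--> {A, B, C, E, F}  [new]
{A, B, E, F} --1--> {A, B, C, D, E, F}  [new]
{B, C, E} --0--> {A, C, E, F}  [new]
{B, C, E} --1--> {A, B, C, D, E, F}  [seen]
{A, B, C, E, F} --0--> {A, B, C, E, F}  [seen]
{A, B, C, E, F} --1--> {A, B, C, D, E, F}  [seen]
{A, B, C, D, E, F} --0--> {A, B, C, D, E, F}  [seen]
{A, B, C, D, E, F} --1--> {A, B, C, D, E, F}  [seen]
{A, C, E, F} --0--> {A, B, C, E, F}  [seen]
{A, C, E, F} --1--> {A, B, C, D, E, F}  [seen]
Reachable DFA states: {A}, {A, B, E, F}, {B, C, E}, {A, B, C, E, F}, {A, B, C, D, E, F}, {A, C, E, F}.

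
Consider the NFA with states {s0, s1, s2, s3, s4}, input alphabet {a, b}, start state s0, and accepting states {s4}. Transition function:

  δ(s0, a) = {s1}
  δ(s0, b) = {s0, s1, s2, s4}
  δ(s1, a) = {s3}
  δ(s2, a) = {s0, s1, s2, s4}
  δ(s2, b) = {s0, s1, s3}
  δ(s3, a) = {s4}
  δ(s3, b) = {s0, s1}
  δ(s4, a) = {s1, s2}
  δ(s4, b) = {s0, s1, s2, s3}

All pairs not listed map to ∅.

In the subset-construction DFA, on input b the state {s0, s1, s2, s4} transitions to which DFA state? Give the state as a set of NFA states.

δ(s0,b) = {s0, s1, s2, s4}; δ(s1,b) = ∅; δ(s2,b) = {s0, s1, s3}; δ(s4,b) = {s0, s1, s2, s3}.
Union: {s0, s1, s2, s3, s4}.

{s0, s1, s2, s3, s4}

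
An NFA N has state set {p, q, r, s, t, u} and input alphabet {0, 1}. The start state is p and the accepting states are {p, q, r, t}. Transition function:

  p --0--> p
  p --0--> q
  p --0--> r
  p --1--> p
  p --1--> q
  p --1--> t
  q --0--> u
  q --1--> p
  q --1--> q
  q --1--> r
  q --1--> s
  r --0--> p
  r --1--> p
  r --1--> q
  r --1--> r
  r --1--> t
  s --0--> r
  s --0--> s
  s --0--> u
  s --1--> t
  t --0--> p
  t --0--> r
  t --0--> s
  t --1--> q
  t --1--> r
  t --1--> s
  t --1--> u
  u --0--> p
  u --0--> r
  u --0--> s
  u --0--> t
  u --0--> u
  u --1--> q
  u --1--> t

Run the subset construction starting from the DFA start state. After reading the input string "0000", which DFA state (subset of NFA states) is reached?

Start: {p}.
δ(p,0) = {p, q, r}.
Union: {p, q, r}.
After 0: {p, q, r}.
δ(p,0) = {p, q, r}; δ(q,0) = {u}; δ(r,0) = {p}.
Union: {p, q, r, u}.
After 0: {p, q, r, u}.
δ(p,0) = {p, q, r}; δ(q,0) = {u}; δ(r,0) = {p}; δ(u,0) = {p, r, s, t, u}.
Union: {p, q, r, s, t, u}.
After 0: {p, q, r, s, t, u}.
δ(p,0) = {p, q, r}; δ(q,0) = {u}; δ(r,0) = {p}; δ(s,0) = {r, s, u}; δ(t,0) = {p, r, s}; δ(u,0) = {p, r, s, t, u}.
Union: {p, q, r, s, t, u}.
After 0: {p, q, r, s, t, u}.

{p, q, r, s, t, u}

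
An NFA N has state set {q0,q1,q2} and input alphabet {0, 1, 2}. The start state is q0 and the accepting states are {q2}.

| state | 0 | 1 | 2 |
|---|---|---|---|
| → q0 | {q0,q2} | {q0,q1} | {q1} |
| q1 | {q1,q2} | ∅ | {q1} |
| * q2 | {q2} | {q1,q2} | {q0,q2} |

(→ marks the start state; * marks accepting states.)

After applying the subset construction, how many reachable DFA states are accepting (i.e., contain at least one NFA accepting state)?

Start state of the DFA: {q0}.
{q0} --0--> {q0,q2}  [new]
{q0} --1--> {q0,q1}  [new]
{q0} --2--> {q1}  [new]
{q0,q2} --0--> {q0,q2}  [seen]
{q0,q2} --1--> {q0,q1,q2}  [new]
{q0,q2} --2--> {q0,q1,q2}  [seen]
{q0,q1} --0--> {q0,q1,q2}  [seen]
{q0,q1} --1--> {q0,q1}  [seen]
{q0,q1} --2--> {q1}  [seen]
{q1} --0--> {q1,q2}  [new]
{q1} --1--> ∅  [new]
{q1} --2--> {q1}  [seen]
{q0,q1,q2} --0--> {q0,q1,q2}  [seen]
{q0,q1,q2} --1--> {q0,q1,q2}  [seen]
{q0,q1,q2} --2--> {q0,q1,q2}  [seen]
{q1,q2} --0--> {q1,q2}  [seen]
{q1,q2} --1--> {q1,q2}  [seen]
{q1,q2} --2--> {q0,q1,q2}  [seen]
∅ --0--> ∅  [seen]
∅ --1--> ∅  [seen]
∅ --2--> ∅  [seen]
Reachable DFA states: {q0}, {q0,q2}, {q0,q1}, {q1}, {q0,q1,q2}, {q1,q2}, ∅.
Accepting DFA states (contain an NFA accepting state): {q0,q2}, {q0,q1,q2}, {q1,q2}.

3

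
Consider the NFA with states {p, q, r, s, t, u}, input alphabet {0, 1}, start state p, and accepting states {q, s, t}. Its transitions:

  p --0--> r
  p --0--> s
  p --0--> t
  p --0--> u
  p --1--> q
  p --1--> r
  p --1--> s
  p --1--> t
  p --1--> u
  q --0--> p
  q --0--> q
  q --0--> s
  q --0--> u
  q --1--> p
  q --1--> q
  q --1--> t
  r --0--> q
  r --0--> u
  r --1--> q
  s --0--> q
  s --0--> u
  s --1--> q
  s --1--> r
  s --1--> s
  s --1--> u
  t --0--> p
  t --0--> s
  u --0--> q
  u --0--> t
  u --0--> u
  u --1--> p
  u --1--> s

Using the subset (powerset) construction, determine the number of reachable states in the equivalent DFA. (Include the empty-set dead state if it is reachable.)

6

Start state of the DFA: {p}.
{p} --0--> {r, s, t, u}  [new]
{p} --1--> {q, r, s, t, u}  [new]
{r, s, t, u} --0--> {p, q, s, t, u}  [new]
{r, s, t, u} --1--> {p, q, r, s, u}  [new]
{q, r, s, t, u} --0--> {p, q, s, t, u}  [seen]
{q, r, s, t, u} --1--> {p, q, r, s, t, u}  [new]
{p, q, s, t, u} --0--> {p, q, r, s, t, u}  [seen]
{p, q, s, t, u} --1--> {p, q, r, s, t, u}  [seen]
{p, q, r, s, u} --0--> {p, q, r, s, t, u}  [seen]
{p, q, r, s, u} --1--> {p, q, r, s, t, u}  [seen]
{p, q, r, s, t, u} --0--> {p, q, r, s, t, u}  [seen]
{p, q, r, s, t, u} --1--> {p, q, r, s, t, u}  [seen]
Reachable DFA states: {p}, {r, s, t, u}, {q, r, s, t, u}, {p, q, s, t, u}, {p, q, r, s, u}, {p, q, r, s, t, u}.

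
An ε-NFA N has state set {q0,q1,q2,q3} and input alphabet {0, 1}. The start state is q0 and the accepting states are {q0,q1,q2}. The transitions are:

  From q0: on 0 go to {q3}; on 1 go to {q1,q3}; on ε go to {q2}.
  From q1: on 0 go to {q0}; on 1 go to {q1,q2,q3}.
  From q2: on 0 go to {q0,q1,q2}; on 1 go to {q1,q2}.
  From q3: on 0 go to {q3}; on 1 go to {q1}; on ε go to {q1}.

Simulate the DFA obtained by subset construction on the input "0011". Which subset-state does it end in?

{q1,q2,q3}

Start: {q0,q2}.
δ(q0,0) = {q3}; δ(q2,0) = {q0,q1,q2}.
Union: {q0,q1,q2,q3}.
After 0: {q0,q1,q2,q3}.
δ(q0,0) = {q3}; δ(q1,0) = {q0}; δ(q2,0) = {q0,q1,q2}; δ(q3,0) = {q3}.
Union: {q0,q1,q2,q3}.
After 0: {q0,q1,q2,q3}.
δ(q0,1) = {q1,q3}; δ(q1,1) = {q1,q2,q3}; δ(q2,1) = {q1,q2}; δ(q3,1) = {q1}.
Union: {q1,q2,q3}.
After 1: {q1,q2,q3}.
δ(q1,1) = {q1,q2,q3}; δ(q2,1) = {q1,q2}; δ(q3,1) = {q1}.
Union: {q1,q2,q3}.
After 1: {q1,q2,q3}.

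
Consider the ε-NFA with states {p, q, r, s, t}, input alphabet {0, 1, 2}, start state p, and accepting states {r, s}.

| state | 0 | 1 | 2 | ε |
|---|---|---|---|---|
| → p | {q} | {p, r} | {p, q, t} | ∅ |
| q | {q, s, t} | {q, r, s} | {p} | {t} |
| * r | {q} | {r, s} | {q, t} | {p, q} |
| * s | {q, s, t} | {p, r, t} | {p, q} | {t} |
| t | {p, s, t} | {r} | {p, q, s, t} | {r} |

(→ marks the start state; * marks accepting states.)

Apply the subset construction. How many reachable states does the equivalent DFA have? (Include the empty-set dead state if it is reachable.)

3

Start state of the DFA: {p} (ε-closure of the NFA start).
{p} --0--> {p, q, r, t}  [new]
{p} --1--> {p, q, r, t}  [seen]
{p} --2--> {p, q, r, t}  [seen]
{p, q, r, t} --0--> {p, q, r, s, t}  [new]
{p, q, r, t} --1--> {p, q, r, s, t}  [seen]
{p, q, r, t} --2--> {p, q, r, s, t}  [seen]
{p, q, r, s, t} --0--> {p, q, r, s, t}  [seen]
{p, q, r, s, t} --1--> {p, q, r, s, t}  [seen]
{p, q, r, s, t} --2--> {p, q, r, s, t}  [seen]
Reachable DFA states: {p}, {p, q, r, t}, {p, q, r, s, t}.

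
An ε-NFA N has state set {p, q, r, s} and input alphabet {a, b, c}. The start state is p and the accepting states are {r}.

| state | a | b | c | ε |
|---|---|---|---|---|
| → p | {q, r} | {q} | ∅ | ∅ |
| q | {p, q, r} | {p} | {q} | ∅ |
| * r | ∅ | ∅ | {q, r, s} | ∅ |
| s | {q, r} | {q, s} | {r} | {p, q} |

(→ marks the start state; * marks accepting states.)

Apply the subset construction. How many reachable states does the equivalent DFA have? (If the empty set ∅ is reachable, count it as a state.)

8

Start state of the DFA: {p} (ε-closure of the NFA start).
{p} --a--> {q, r}  [new]
{p} --b--> {q}  [new]
{p} --c--> ∅  [new]
{q, r} --a--> {p, q, r}  [new]
{q, r} --b--> {p}  [seen]
{q, r} --c--> {p, q, r, s}  [new]
{q} --a--> {p, q, r}  [seen]
{q} --b--> {p}  [seen]
{q} --c--> {q}  [seen]
∅ --a--> ∅  [seen]
∅ --b--> ∅  [seen]
∅ --c--> ∅  [seen]
{p, q, r} --a--> {p, q, r}  [seen]
{p, q, r} --b--> {p, q}  [new]
{p, q, r} --c--> {p, q, r, s}  [seen]
{p, q, r, s} --a--> {p, q, r}  [seen]
{p, q, r, s} --b--> {p, q, s}  [new]
{p, q, r, s} --c--> {p, q, r, s}  [seen]
{p, q} --a--> {p, q, r}  [seen]
{p, q} --b--> {p, q}  [seen]
{p, q} --c--> {q}  [seen]
{p, q, s} --a--> {p, q, r}  [seen]
{p, q, s} --b--> {p, q, s}  [seen]
{p, q, s} --c--> {q, r}  [seen]
Reachable DFA states: {p}, {q, r}, {q}, ∅, {p, q, r}, {p, q, r, s}, {p, q}, {p, q, s}.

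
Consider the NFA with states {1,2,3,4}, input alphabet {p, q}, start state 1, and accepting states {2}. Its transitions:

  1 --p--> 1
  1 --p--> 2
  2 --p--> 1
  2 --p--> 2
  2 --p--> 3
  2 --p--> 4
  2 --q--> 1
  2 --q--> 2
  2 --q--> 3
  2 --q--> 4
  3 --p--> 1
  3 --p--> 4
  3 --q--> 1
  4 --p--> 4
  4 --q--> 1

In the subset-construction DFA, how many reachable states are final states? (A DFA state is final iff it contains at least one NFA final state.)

Start state of the DFA: {1}.
{1} --p--> {1,2}  [new]
{1} --q--> ∅  [new]
{1,2} --p--> {1,2,3,4}  [new]
{1,2} --q--> {1,2,3,4}  [seen]
∅ --p--> ∅  [seen]
∅ --q--> ∅  [seen]
{1,2,3,4} --p--> {1,2,3,4}  [seen]
{1,2,3,4} --q--> {1,2,3,4}  [seen]
Reachable DFA states: {1}, {1,2}, ∅, {1,2,3,4}.
Accepting DFA states (contain an NFA accepting state): {1,2}, {1,2,3,4}.

2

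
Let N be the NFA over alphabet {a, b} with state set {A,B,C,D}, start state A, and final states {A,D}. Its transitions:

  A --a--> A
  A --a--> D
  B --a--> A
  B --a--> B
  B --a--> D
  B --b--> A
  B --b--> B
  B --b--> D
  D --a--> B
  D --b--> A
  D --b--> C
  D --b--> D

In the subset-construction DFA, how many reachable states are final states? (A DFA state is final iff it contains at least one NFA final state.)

5

Start state of the DFA: {A}.
{A} --a--> {A,D}  [new]
{A} --b--> ∅  [new]
{A,D} --a--> {A,B,D}  [new]
{A,D} --b--> {A,C,D}  [new]
∅ --a--> ∅  [seen]
∅ --b--> ∅  [seen]
{A,B,D} --a--> {A,B,D}  [seen]
{A,B,D} --b--> {A,B,C,D}  [new]
{A,C,D} --a--> {A,B,D}  [seen]
{A,C,D} --b--> {A,C,D}  [seen]
{A,B,C,D} --a--> {A,B,D}  [seen]
{A,B,C,D} --b--> {A,B,C,D}  [seen]
Reachable DFA states: {A}, {A,D}, ∅, {A,B,D}, {A,C,D}, {A,B,C,D}.
Accepting DFA states (contain an NFA accepting state): {A}, {A,D}, {A,B,D}, {A,C,D}, {A,B,C,D}.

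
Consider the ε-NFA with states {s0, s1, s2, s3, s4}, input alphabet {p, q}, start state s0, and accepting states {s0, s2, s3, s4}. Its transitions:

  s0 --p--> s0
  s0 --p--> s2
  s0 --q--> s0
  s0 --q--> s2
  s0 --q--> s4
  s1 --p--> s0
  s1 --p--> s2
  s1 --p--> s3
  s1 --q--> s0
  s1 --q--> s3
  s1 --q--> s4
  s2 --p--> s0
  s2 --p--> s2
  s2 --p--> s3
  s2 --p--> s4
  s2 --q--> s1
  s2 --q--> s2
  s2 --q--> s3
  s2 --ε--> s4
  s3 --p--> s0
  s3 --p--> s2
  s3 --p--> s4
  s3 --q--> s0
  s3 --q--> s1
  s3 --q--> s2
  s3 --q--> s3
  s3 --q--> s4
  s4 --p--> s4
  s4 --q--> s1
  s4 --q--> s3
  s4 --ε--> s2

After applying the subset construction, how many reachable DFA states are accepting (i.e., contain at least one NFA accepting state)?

Start state of the DFA: {s0} (ε-closure of the NFA start).
{s0} --p--> {s0, s2, s4}  [new]
{s0} --q--> {s0, s2, s4}  [seen]
{s0, s2, s4} --p--> {s0, s2, s3, s4}  [new]
{s0, s2, s4} --q--> {s0, s1, s2, s3, s4}  [new]
{s0, s2, s3, s4} --p--> {s0, s2, s3, s4}  [seen]
{s0, s2, s3, s4} --q--> {s0, s1, s2, s3, s4}  [seen]
{s0, s1, s2, s3, s4} --p--> {s0, s2, s3, s4}  [seen]
{s0, s1, s2, s3, s4} --q--> {s0, s1, s2, s3, s4}  [seen]
Reachable DFA states: {s0}, {s0, s2, s4}, {s0, s2, s3, s4}, {s0, s1, s2, s3, s4}.
Accepting DFA states (contain an NFA accepting state): {s0}, {s0, s2, s4}, {s0, s2, s3, s4}, {s0, s1, s2, s3, s4}.

4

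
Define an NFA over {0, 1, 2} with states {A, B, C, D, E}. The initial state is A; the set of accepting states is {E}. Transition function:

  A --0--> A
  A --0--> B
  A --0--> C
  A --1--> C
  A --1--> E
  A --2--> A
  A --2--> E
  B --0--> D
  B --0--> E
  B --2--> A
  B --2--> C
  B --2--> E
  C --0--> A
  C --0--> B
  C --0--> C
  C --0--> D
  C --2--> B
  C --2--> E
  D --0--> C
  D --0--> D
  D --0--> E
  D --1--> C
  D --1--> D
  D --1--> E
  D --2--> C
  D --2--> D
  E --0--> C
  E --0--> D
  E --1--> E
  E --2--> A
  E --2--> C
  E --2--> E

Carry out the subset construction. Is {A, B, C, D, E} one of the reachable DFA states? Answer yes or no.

yes

Start state of the DFA: {A}.
{A} --0--> {A, B, C}  [new]
{A} --1--> {C, E}  [new]
{A} --2--> {A, E}  [new]
{A, B, C} --0--> {A, B, C, D, E}  [new]
{A, B, C} --1--> {C, E}  [seen]
{A, B, C} --2--> {A, B, C, E}  [new]
{C, E} --0--> {A, B, C, D}  [new]
{C, E} --1--> {E}  [new]
{C, E} --2--> {A, B, C, E}  [seen]
{A, E} --0--> {A, B, C, D}  [seen]
{A, E} --1--> {C, E}  [seen]
{A, E} --2--> {A, C, E}  [new]
{A, B, C, D, E} --0--> {A, B, C, D, E}  [seen]
{A, B, C, D, E} --1--> {C, D, E}  [new]
{A, B, C, D, E} --2--> {A, B, C, D, E}  [seen]
{A, B, C, E} --0--> {A, B, C, D, E}  [seen]
{A, B, C, E} --1--> {C, E}  [seen]
{A, B, C, E} --2--> {A, B, C, E}  [seen]
{A, B, C, D} --0--> {A, B, C, D, E}  [seen]
{A, B, C, D} --1--> {C, D, E}  [seen]
{A, B, C, D} --2--> {A, B, C, D, E}  [seen]
{E} --0--> {C, D}  [new]
{E} --1--> {E}  [seen]
{E} --2--> {A, C, E}  [seen]
{A, C, E} --0--> {A, B, C, D}  [seen]
{A, C, E} --1--> {C, E}  [seen]
{A, C, E} --2--> {A, B, C, E}  [seen]
{C, D, E} --0--> {A, B, C, D, E}  [seen]
{C, D, E} --1--> {C, D, E}  [seen]
{C, D, E} --2--> {A, B, C, D, E}  [seen]
{C, D} --0--> {A, B, C, D, E}  [seen]
{C, D} --1--> {C, D, E}  [seen]
{C, D} --2--> {B, C, D, E}  [new]
{B, C, D, E} --0--> {A, B, C, D, E}  [seen]
{B, C, D, E} --1--> {C, D, E}  [seen]
{B, C, D, E} --2--> {A, B, C, D, E}  [seen]
Reachable DFA states: {A}, {A, B, C}, {C, E}, {A, E}, {A, B, C, D, E}, {A, B, C, E}, {A, B, C, D}, {E}, {A, C, E}, {C, D, E}, {C, D}, {B, C, D, E}.
{A, B, C, D, E} is among them.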